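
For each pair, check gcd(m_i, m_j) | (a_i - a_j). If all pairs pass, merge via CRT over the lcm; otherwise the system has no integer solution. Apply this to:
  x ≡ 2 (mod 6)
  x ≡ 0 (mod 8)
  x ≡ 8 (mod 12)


Moduli 6, 8, 12 are not pairwise coprime, so CRT works modulo lcm(m_i) when all pairwise compatibility conditions hold.
Pairwise compatibility: gcd(m_i, m_j) must divide a_i - a_j for every pair.
Merge one congruence at a time:
  Start: x ≡ 2 (mod 6).
  Combine with x ≡ 0 (mod 8): gcd(6, 8) = 2; 0 - 2 = -2, which IS divisible by 2, so compatible.
    Write x = 2 + 6·t and substitute into x ≡ 0 (mod 8): 6·t ≡ 0 − 2 = -2 (mod 8).
    Divide the congruence (and modulus) by g = 2: 3·t ≡ -1 (mod 4).
    Reduce coefficients mod 4: 3·t ≡ 3 (mod 4).
    The inverse of 3 mod 4 is 3 (since 3·3 = 9 = 2·4 + 1), so t ≡ 3·3 = 9 ≡ 1 (mod 4).
    Then x = 2 + 6·1 = 8, valid modulo lcm(6, 8) = 24: x ≡ 8 (mod 24).
  Combine with x ≡ 8 (mod 12): gcd(24, 12) = 12; 8 - 8 = 0, which IS divisible by 12, so compatible.
    Write x = 8 + 24·t and substitute into x ≡ 8 (mod 12): 24·t ≡ 8 − 8 = 0 (mod 12).
    Divide the congruence (and modulus) by g = 12: 2·t ≡ 0 (mod 1).
    Modulo 1 every t works; take t = 0.
    Then x = 8 + 24·0 = 8, valid modulo lcm(24, 12) = 24: x ≡ 8 (mod 24).
Verify: 8 mod 6 = 2, 8 mod 8 = 0, 8 mod 12 = 8.

x ≡ 8 (mod 24).


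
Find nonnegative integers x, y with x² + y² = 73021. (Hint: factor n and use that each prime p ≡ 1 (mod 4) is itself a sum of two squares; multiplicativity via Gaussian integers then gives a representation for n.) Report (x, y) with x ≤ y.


Step 1: Factor n = 73021 = 13 · 41 · 137.
Step 2: Check the mod-4 condition on each prime factor: 13 ≡ 1 (mod 4), exponent 1; 41 ≡ 1 (mod 4), exponent 1; 137 ≡ 1 (mod 4), exponent 1.
All primes ≡ 3 (mod 4) appear to even exponent (or don't appear), so by the two-squares theorem n IS expressible as a sum of two squares.
Step 3: Build a representation. Here n = 13 · 41 · 137 is a product of primes ≡ 1 (mod 4). Each prime p ≡ 1 (mod 4) is itself a sum of two squares; find a² by testing p − a² for a perfect square:
  13: 13 − 1² = 12, 13 − 2² = 9 = 3² ⇒ 13 = 2² + 3².
  41: 41 − 1² = 40, 41 − 2² = 37, 41 − 3² = 32, 41 − 4² = 25 = 5² ⇒ 41 = 4² + 5².
  137: 137 − 1² = 136, 137 − 2² = 133, 137 − 3² = 128, 137 − 4² = 121 = 11² ⇒ 137 = 4² + 11².
  Combine using the Brahmagupta–Fibonacci identity (a² + b²)(c² + d²) = (ac − bd)² + (ad + bc)² = (ac + bd)² + (ad − bc)²:
  13 · 41 = 533: from (2² + 3²)(4² + 5²), take (2·4 − 3·5, 2·5 + 3·4) = (8 − 15, 10 + 12) = (-7, 22); dropping signs (only squares matter) gives (7, 22); check 7² + 22² = 49 + 484 = 533 ✓.
  533 · 137 = 73021: from (7² + 22²)(4² + 11²), take (7·4 − 22·11, 7·11 + 22·4) = (28 − 242, 77 + 88) = (-214, 165); dropping signs (only squares matter) gives (214, 165); check 214² + 165² = 45796 + 27225 = 73021 ✓.
Step 4: Order so x ≤ y and verify: 165² + 214² = 27225 + 45796 = 73021 = n. ✓

n = 73021 = 165² + 214² (one valid representation with x ≤ y).


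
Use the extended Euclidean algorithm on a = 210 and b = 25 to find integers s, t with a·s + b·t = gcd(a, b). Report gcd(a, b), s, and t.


Euclidean algorithm on (210, 25) — divide until remainder is 0:
  210 = 8 · 25 + 10
  25 = 2 · 10 + 5
  10 = 2 · 5 + 0
gcd(210, 25) = 5.
Track Bezout coefficients alongside the remainders: start with r₀ = 210 = a·1 + b·0 (s = 1, t = 0) and r₁ = 25 = a·0 + b·1 (s = 0, t = 1); each new remainder r_{k+1} = r_{k-1} − q_k·r_k inherits s_{k+1} = s_{k-1} − q_k·s_k, t_{k+1} = t_{k-1} − q_k·t_k, so r_k = a·s_k + b·t_k at every step:
  q = 8: r = 10, s = 1 − 8·0 = 1, t = 0 − 8·1 = -8  (check: 210·1 + 25·(-8) = 10)
  q = 2: r = 5, s = 0 − 2·1 = -2, t = 1 − 2·(-8) = 17  (check: 210·(-2) + 25·17 = 5)
The row with r = 5 (the gcd) gives the Bezout coefficients s = -2, t = 17.
Result: 210 · (-2) + 25 · (17) = 5.

gcd(210, 25) = 5; s = -2, t = 17 (check: 210·(-2) + 25·17 = 5).


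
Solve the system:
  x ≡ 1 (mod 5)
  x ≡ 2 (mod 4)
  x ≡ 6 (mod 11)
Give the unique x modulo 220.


Moduli 5, 4, 11 are pairwise coprime; by CRT there is a unique solution modulo M = 5 · 4 · 11 = 220.
Solve pairwise, accumulating the modulus:
  Start with x ≡ 1 (mod 5).
  Combine with x ≡ 2 (mod 4): since gcd(5, 4) = 1, we get a unique residue mod 20.
    Write x = 1 + 5·t and substitute into x ≡ 2 (mod 4): 5·t ≡ 2 − 1 = 1 (mod 4).
    Reduce coefficients mod 4: 1·t ≡ 1 (mod 4).
    So t ≡ 1 (mod 4).
    Then x = 1 + 5·1 = 6, valid modulo lcm(5, 4) = 20: x ≡ 6 (mod 20).
  Combine with x ≡ 6 (mod 11): since gcd(20, 11) = 1, we get a unique residue mod 220.
    Write x = 6 + 20·t and substitute into x ≡ 6 (mod 11): 20·t ≡ 6 − 6 = 0 (mod 11).
    Reduce coefficients mod 11: 9·t ≡ 0 (mod 11).
    The inverse of 9 mod 11 is 5 (since 9·5 = 45 = 4·11 + 1), so t ≡ 5·0 = 0 ≡ 0 (mod 11).
    Then x = 6 + 20·0 = 6, valid modulo lcm(20, 11) = 220: x ≡ 6 (mod 220).
Verify: 6 mod 5 = 1 ✓, 6 mod 4 = 2 ✓, 6 mod 11 = 6 ✓.

x ≡ 6 (mod 220).


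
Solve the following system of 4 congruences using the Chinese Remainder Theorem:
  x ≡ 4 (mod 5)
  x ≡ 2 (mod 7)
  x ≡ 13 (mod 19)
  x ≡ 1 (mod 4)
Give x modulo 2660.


Product of moduli M = 5 · 7 · 19 · 4 = 2660.
Merge one congruence at a time:
  Start: x ≡ 4 (mod 5).
  Combine with x ≡ 2 (mod 7); new modulus lcm = 35.
    Write x = 4 + 5·t and substitute into x ≡ 2 (mod 7): 5·t ≡ 2 − 4 = -2 (mod 7).
    Reduce coefficients mod 7: 5·t ≡ 5 (mod 7).
    The inverse of 5 mod 7 is 3 (since 5·3 = 15 = 2·7 + 1), so t ≡ 3·5 = 15 ≡ 1 (mod 7).
    Then x = 4 + 5·1 = 9, valid modulo lcm(5, 7) = 35: x ≡ 9 (mod 35).
  Combine with x ≡ 13 (mod 19); new modulus lcm = 665.
    Write x = 9 + 35·t and substitute into x ≡ 13 (mod 19): 35·t ≡ 13 − 9 = 4 (mod 19).
    Reduce coefficients mod 19: 16·t ≡ 4 (mod 19).
    The inverse of 16 mod 19 is 6 (since 16·6 = 96 = 5·19 + 1), so t ≡ 6·4 = 24 ≡ 5 (mod 19).
    Then x = 9 + 35·5 = 184, valid modulo lcm(35, 19) = 665: x ≡ 184 (mod 665).
  Combine with x ≡ 1 (mod 4); new modulus lcm = 2660.
    Write x = 184 + 665·t and substitute into x ≡ 1 (mod 4): 665·t ≡ 1 − 184 = -183 (mod 4).
    Reduce coefficients mod 4: 1·t ≡ 1 (mod 4).
    So t ≡ 1 (mod 4).
    Then x = 184 + 665·1 = 849, valid modulo lcm(665, 4) = 2660: x ≡ 849 (mod 2660).
Verify against each original: 849 mod 5 = 4, 849 mod 7 = 2, 849 mod 19 = 13, 849 mod 4 = 1.

x ≡ 849 (mod 2660).


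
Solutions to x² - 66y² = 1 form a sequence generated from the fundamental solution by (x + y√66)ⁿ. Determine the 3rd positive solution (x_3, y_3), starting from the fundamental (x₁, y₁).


Step 1: Find the fundamental solution (x₁, y₁) of x² - 66y² = 1.
  Expand √66 as a continued fraction. a₀ = ⌊√66⌋ = 8; iterate m_{k+1} = d_k·a_k − m_k, d_{k+1} = (66 − m_{k+1}²)/d_k, a_{k+1} = ⌊(a₀ + m_{k+1})/d_{k+1}⌋ (starting m₀ = 0, d₀ = 1), with convergents p_k = a_k·p_{k-1} + p_{k-2}, q_k = a_k·q_{k-1} + q_{k-2} (p₋₁ = 1, q₋₁ = 0):
  k = 0: a₀ = 8; p₀/q₀ = 8/1; p₀² − 66·q₀² = 64 − 66 = -2.
  k = 1: m = 8, d = 2, a = ⌊(8 + 8)/2⌋ = 8; p/q = (8·8 + 1)/(8·1 + 0) = 65/8; p² − 66·q² = 4225 − 4224 = 1.
  The first convergent with p² − 66·q² = 1 gives the fundamental solution (x₁, y₁) = (65, 8).
Step 2: Apply the recurrence (x_{n+1}, y_{n+1}) = (x₁x_n + 66y₁y_n, x₁y_n + y₁x_n) repeatedly.
  From (x_1, y_1) = (65, 8): x_2 = 65·65 + 66·8·8 = 8449; y_2 = 65·8 + 8·65 = 1040.
  From (x_2, y_2) = (8449, 1040): x_3 = 65·8449 + 66·8·1040 = 1098305; y_3 = 65·1040 + 8·8449 = 135192.
Step 3: Verify x_3² - 66·y_3² = 1206273873025 - 1206273873024 = 1 (should be 1). ✓

(x_1, y_1) = (65, 8); (x_3, y_3) = (1098305, 135192).


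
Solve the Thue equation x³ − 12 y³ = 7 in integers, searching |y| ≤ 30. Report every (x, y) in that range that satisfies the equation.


The equation is x³ - 12y³ = 7. For fixed y, x³ = 12·y³ + 7, so a solution requires the RHS to be a perfect cube.
Strategy: iterate y from -30 to 30, compute RHS = 12·y³ + 7, and check whether it is a (positive or negative) perfect cube.
Check small values of y:
  y = 0: RHS = 7 is not a perfect cube.
  y = 1: RHS = 19 is not a perfect cube.
  y = -1: RHS = -5 is not a perfect cube.
  y = 2: RHS = 103 is not a perfect cube.
  y = -2: RHS = -89 is not a perfect cube.
  y = 3: RHS = 331 is not a perfect cube.
  y = -3: RHS = -317 is not a perfect cube.
Continuing the search up to |y| = 30 finds no solutions either.
No (x, y) in the scanned range satisfies the equation.

No integer solutions with |y| ≤ 30.


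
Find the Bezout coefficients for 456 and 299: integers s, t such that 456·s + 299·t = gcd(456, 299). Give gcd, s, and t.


Euclidean algorithm on (456, 299) — divide until remainder is 0:
  456 = 1 · 299 + 157
  299 = 1 · 157 + 142
  157 = 1 · 142 + 15
  142 = 9 · 15 + 7
  15 = 2 · 7 + 1
  7 = 7 · 1 + 0
gcd(456, 299) = 1.
Track Bezout coefficients alongside the remainders: start with r₀ = 456 = a·1 + b·0 (s = 1, t = 0) and r₁ = 299 = a·0 + b·1 (s = 0, t = 1); each new remainder r_{k+1} = r_{k-1} − q_k·r_k inherits s_{k+1} = s_{k-1} − q_k·s_k, t_{k+1} = t_{k-1} − q_k·t_k, so r_k = a·s_k + b·t_k at every step:
  q = 1: r = 157, s = 1 − 1·0 = 1, t = 0 − 1·1 = -1  (check: 456·1 + 299·(-1) = 157)
  q = 1: r = 142, s = 0 − 1·1 = -1, t = 1 − 1·(-1) = 2  (check: 456·(-1) + 299·2 = 142)
  q = 1: r = 15, s = 1 − 1·(-1) = 2, t = -1 − 1·2 = -3  (check: 456·2 + 299·(-3) = 15)
  q = 9: r = 7, s = -1 − 9·2 = -19, t = 2 − 9·(-3) = 29  (check: 456·(-19) + 299·29 = 7)
  q = 2: r = 1, s = 2 − 2·(-19) = 40, t = -3 − 2·29 = -61  (check: 456·40 + 299·(-61) = 1)
The row with r = 1 (the gcd) gives the Bezout coefficients s = 40, t = -61.
Result: 456 · (40) + 299 · (-61) = 1.

gcd(456, 299) = 1; s = 40, t = -61 (check: 456·40 + 299·(-61) = 1).


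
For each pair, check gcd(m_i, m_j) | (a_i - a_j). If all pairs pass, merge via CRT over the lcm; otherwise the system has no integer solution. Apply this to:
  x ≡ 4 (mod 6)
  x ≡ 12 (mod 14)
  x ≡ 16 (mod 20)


Moduli 6, 14, 20 are not pairwise coprime, so CRT works modulo lcm(m_i) when all pairwise compatibility conditions hold.
Pairwise compatibility: gcd(m_i, m_j) must divide a_i - a_j for every pair.
Merge one congruence at a time:
  Start: x ≡ 4 (mod 6).
  Combine with x ≡ 12 (mod 14): gcd(6, 14) = 2; 12 - 4 = 8, which IS divisible by 2, so compatible.
    Write x = 4 + 6·t and substitute into x ≡ 12 (mod 14): 6·t ≡ 12 − 4 = 8 (mod 14).
    Divide the congruence (and modulus) by g = 2: 3·t ≡ 4 (mod 7).
    The inverse of 3 mod 7 is 5 (since 3·5 = 15 = 2·7 + 1), so t ≡ 5·4 = 20 ≡ 6 (mod 7).
    Then x = 4 + 6·6 = 40, valid modulo lcm(6, 14) = 42: x ≡ 40 (mod 42).
  Combine with x ≡ 16 (mod 20): gcd(42, 20) = 2; 16 - 40 = -24, which IS divisible by 2, so compatible.
    Write x = 40 + 42·t and substitute into x ≡ 16 (mod 20): 42·t ≡ 16 − 40 = -24 (mod 20).
    Divide the congruence (and modulus) by g = 2: 21·t ≡ -12 (mod 10).
    Reduce coefficients mod 10: 1·t ≡ 8 (mod 10).
    So t ≡ 8 (mod 10).
    Then x = 40 + 42·8 = 376, valid modulo lcm(42, 20) = 420: x ≡ 376 (mod 420).
Verify: 376 mod 6 = 4, 376 mod 14 = 12, 376 mod 20 = 16.

x ≡ 376 (mod 420).


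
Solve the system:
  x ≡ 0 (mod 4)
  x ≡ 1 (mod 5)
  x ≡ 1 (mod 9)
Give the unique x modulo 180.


Moduli 4, 5, 9 are pairwise coprime; by CRT there is a unique solution modulo M = 4 · 5 · 9 = 180.
Solve pairwise, accumulating the modulus:
  Start with x ≡ 0 (mod 4).
  Combine with x ≡ 1 (mod 5): since gcd(4, 5) = 1, we get a unique residue mod 20.
    Write x = 0 + 4·t and substitute into x ≡ 1 (mod 5): 4·t ≡ 1 − 0 = 1 (mod 5).
    The inverse of 4 mod 5 is 4 (since 4·4 = 16 = 3·5 + 1), so t ≡ 4·1 = 4 ≡ 4 (mod 5).
    Then x = 0 + 4·4 = 16, valid modulo lcm(4, 5) = 20: x ≡ 16 (mod 20).
  Combine with x ≡ 1 (mod 9): since gcd(20, 9) = 1, we get a unique residue mod 180.
    Write x = 16 + 20·t and substitute into x ≡ 1 (mod 9): 20·t ≡ 1 − 16 = -15 (mod 9).
    Reduce coefficients mod 9: 2·t ≡ 3 (mod 9).
    The inverse of 2 mod 9 is 5 (since 2·5 = 10 = 1·9 + 1), so t ≡ 5·3 = 15 ≡ 6 (mod 9).
    Then x = 16 + 20·6 = 136, valid modulo lcm(20, 9) = 180: x ≡ 136 (mod 180).
Verify: 136 mod 4 = 0 ✓, 136 mod 5 = 1 ✓, 136 mod 9 = 1 ✓.

x ≡ 136 (mod 180).


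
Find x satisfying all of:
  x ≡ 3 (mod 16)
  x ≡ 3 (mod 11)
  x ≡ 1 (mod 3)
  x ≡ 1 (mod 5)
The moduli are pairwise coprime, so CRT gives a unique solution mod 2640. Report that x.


Product of moduli M = 16 · 11 · 3 · 5 = 2640.
Merge one congruence at a time:
  Start: x ≡ 3 (mod 16).
  Combine with x ≡ 3 (mod 11); new modulus lcm = 176.
    Write x = 3 + 16·t and substitute into x ≡ 3 (mod 11): 16·t ≡ 3 − 3 = 0 (mod 11).
    Reduce coefficients mod 11: 5·t ≡ 0 (mod 11).
    The inverse of 5 mod 11 is 9 (since 5·9 = 45 = 4·11 + 1), so t ≡ 9·0 = 0 ≡ 0 (mod 11).
    Then x = 3 + 16·0 = 3, valid modulo lcm(16, 11) = 176: x ≡ 3 (mod 176).
  Combine with x ≡ 1 (mod 3); new modulus lcm = 528.
    Write x = 3 + 176·t and substitute into x ≡ 1 (mod 3): 176·t ≡ 1 − 3 = -2 (mod 3).
    Reduce coefficients mod 3: 2·t ≡ 1 (mod 3).
    The inverse of 2 mod 3 is 2 (since 2·2 = 4 = 1·3 + 1), so t ≡ 2·1 = 2 ≡ 2 (mod 3).
    Then x = 3 + 176·2 = 355, valid modulo lcm(176, 3) = 528: x ≡ 355 (mod 528).
  Combine with x ≡ 1 (mod 5); new modulus lcm = 2640.
    Write x = 355 + 528·t and substitute into x ≡ 1 (mod 5): 528·t ≡ 1 − 355 = -354 (mod 5).
    Reduce coefficients mod 5: 3·t ≡ 1 (mod 5).
    The inverse of 3 mod 5 is 2 (since 3·2 = 6 = 1·5 + 1), so t ≡ 2·1 = 2 ≡ 2 (mod 5).
    Then x = 355 + 528·2 = 1411, valid modulo lcm(528, 5) = 2640: x ≡ 1411 (mod 2640).
Verify against each original: 1411 mod 16 = 3, 1411 mod 11 = 3, 1411 mod 3 = 1, 1411 mod 5 = 1.

x ≡ 1411 (mod 2640).


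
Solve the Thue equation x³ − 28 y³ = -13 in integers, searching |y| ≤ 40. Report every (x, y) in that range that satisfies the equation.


The equation is x³ - 28y³ = -13. For fixed y, x³ = 28·y³ − 13, so a solution requires the RHS to be a perfect cube.
Strategy: iterate y from -40 to 40, compute RHS = 28·y³ − 13, and check whether it is a (positive or negative) perfect cube.
Check small values of y:
  y = 0: RHS = -13 is not a perfect cube.
  y = 1: RHS = 15 is not a perfect cube.
  y = -1: RHS = -41 is not a perfect cube.
  y = 2: RHS = 211 is not a perfect cube.
  y = -2: RHS = -237 is not a perfect cube.
  y = 3: RHS = 743 is not a perfect cube.
  y = -3: RHS = -769 is not a perfect cube.
Continuing the search up to |y| = 40 finds no solutions either.
No (x, y) in the scanned range satisfies the equation.

No integer solutions with |y| ≤ 40.


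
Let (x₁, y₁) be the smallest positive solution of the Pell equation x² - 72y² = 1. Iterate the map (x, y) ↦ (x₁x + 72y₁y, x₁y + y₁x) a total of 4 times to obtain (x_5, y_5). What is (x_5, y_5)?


Step 1: Find the fundamental solution (x₁, y₁) of x² - 72y² = 1.
  Expand √72 as a continued fraction. a₀ = ⌊√72⌋ = 8; iterate m_{k+1} = d_k·a_k − m_k, d_{k+1} = (72 − m_{k+1}²)/d_k, a_{k+1} = ⌊(a₀ + m_{k+1})/d_{k+1}⌋ (starting m₀ = 0, d₀ = 1), with convergents p_k = a_k·p_{k-1} + p_{k-2}, q_k = a_k·q_{k-1} + q_{k-2} (p₋₁ = 1, q₋₁ = 0):
  k = 0: a₀ = 8; p₀/q₀ = 8/1; p₀² − 72·q₀² = 64 − 72 = -8.
  k = 1: m = 8, d = 8, a = ⌊(8 + 8)/8⌋ = 2; p/q = (2·8 + 1)/(2·1 + 0) = 17/2; p² − 72·q² = 289 − 288 = 1.
  The first convergent with p² − 72·q² = 1 gives the fundamental solution (x₁, y₁) = (17, 2).
Step 2: Apply the recurrence (x_{n+1}, y_{n+1}) = (x₁x_n + 72y₁y_n, x₁y_n + y₁x_n) repeatedly.
  From (x_1, y_1) = (17, 2): x_2 = 17·17 + 72·2·2 = 577; y_2 = 17·2 + 2·17 = 68.
  From (x_2, y_2) = (577, 68): x_3 = 17·577 + 72·2·68 = 19601; y_3 = 17·68 + 2·577 = 2310.
  From (x_3, y_3) = (19601, 2310): x_4 = 17·19601 + 72·2·2310 = 665857; y_4 = 17·2310 + 2·19601 = 78472.
  From (x_4, y_4) = (665857, 78472): x_5 = 17·665857 + 72·2·78472 = 22619537; y_5 = 17·78472 + 2·665857 = 2665738.
Step 3: Verify x_5² - 72·y_5² = 511643454094369 - 511643454094368 = 1 (should be 1). ✓

(x_1, y_1) = (17, 2); (x_5, y_5) = (22619537, 2665738).


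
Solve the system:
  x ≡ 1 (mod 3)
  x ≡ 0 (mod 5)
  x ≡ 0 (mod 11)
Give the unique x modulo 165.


Moduli 3, 5, 11 are pairwise coprime; by CRT there is a unique solution modulo M = 3 · 5 · 11 = 165.
Solve pairwise, accumulating the modulus:
  Start with x ≡ 1 (mod 3).
  Combine with x ≡ 0 (mod 5): since gcd(3, 5) = 1, we get a unique residue mod 15.
    Write x = 1 + 3·t and substitute into x ≡ 0 (mod 5): 3·t ≡ 0 − 1 = -1 (mod 5).
    Reduce coefficients mod 5: 3·t ≡ 4 (mod 5).
    The inverse of 3 mod 5 is 2 (since 3·2 = 6 = 1·5 + 1), so t ≡ 2·4 = 8 ≡ 3 (mod 5).
    Then x = 1 + 3·3 = 10, valid modulo lcm(3, 5) = 15: x ≡ 10 (mod 15).
  Combine with x ≡ 0 (mod 11): since gcd(15, 11) = 1, we get a unique residue mod 165.
    Write x = 10 + 15·t and substitute into x ≡ 0 (mod 11): 15·t ≡ 0 − 10 = -10 (mod 11).
    Reduce coefficients mod 11: 4·t ≡ 1 (mod 11).
    The inverse of 4 mod 11 is 3 (since 4·3 = 12 = 1·11 + 1), so t ≡ 3·1 = 3 ≡ 3 (mod 11).
    Then x = 10 + 15·3 = 55, valid modulo lcm(15, 11) = 165: x ≡ 55 (mod 165).
Verify: 55 mod 3 = 1 ✓, 55 mod 5 = 0 ✓, 55 mod 11 = 0 ✓.

x ≡ 55 (mod 165).


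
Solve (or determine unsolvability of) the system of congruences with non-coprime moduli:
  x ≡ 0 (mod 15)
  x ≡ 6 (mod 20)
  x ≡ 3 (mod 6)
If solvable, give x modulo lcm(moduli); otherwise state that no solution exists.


Moduli 15, 20, 6 are not pairwise coprime, so CRT works modulo lcm(m_i) when all pairwise compatibility conditions hold.
Pairwise compatibility: gcd(m_i, m_j) must divide a_i - a_j for every pair.
Merge one congruence at a time:
  Start: x ≡ 0 (mod 15).
  Combine with x ≡ 6 (mod 20): gcd(15, 20) = 5, and 6 - 0 = 6 is NOT divisible by 5.
    ⇒ system is inconsistent (no integer solution).

No solution (the system is inconsistent).


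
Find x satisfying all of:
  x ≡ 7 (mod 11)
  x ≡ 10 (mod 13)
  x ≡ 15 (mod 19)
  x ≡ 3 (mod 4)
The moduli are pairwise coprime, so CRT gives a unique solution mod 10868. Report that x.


Product of moduli M = 11 · 13 · 19 · 4 = 10868.
Merge one congruence at a time:
  Start: x ≡ 7 (mod 11).
  Combine with x ≡ 10 (mod 13); new modulus lcm = 143.
    Write x = 7 + 11·t and substitute into x ≡ 10 (mod 13): 11·t ≡ 10 − 7 = 3 (mod 13).
    The inverse of 11 mod 13 is 6 (since 11·6 = 66 = 5·13 + 1), so t ≡ 6·3 = 18 ≡ 5 (mod 13).
    Then x = 7 + 11·5 = 62, valid modulo lcm(11, 13) = 143: x ≡ 62 (mod 143).
  Combine with x ≡ 15 (mod 19); new modulus lcm = 2717.
    Write x = 62 + 143·t and substitute into x ≡ 15 (mod 19): 143·t ≡ 15 − 62 = -47 (mod 19).
    Reduce coefficients mod 19: 10·t ≡ 10 (mod 19).
    The inverse of 10 mod 19 is 2 (since 10·2 = 20 = 1·19 + 1), so t ≡ 2·10 = 20 ≡ 1 (mod 19).
    Then x = 62 + 143·1 = 205, valid modulo lcm(143, 19) = 2717: x ≡ 205 (mod 2717).
  Combine with x ≡ 3 (mod 4); new modulus lcm = 10868.
    Write x = 205 + 2717·t and substitute into x ≡ 3 (mod 4): 2717·t ≡ 3 − 205 = -202 (mod 4).
    Reduce coefficients mod 4: 1·t ≡ 2 (mod 4).
    So t ≡ 2 (mod 4).
    Then x = 205 + 2717·2 = 5639, valid modulo lcm(2717, 4) = 10868: x ≡ 5639 (mod 10868).
Verify against each original: 5639 mod 11 = 7, 5639 mod 13 = 10, 5639 mod 19 = 15, 5639 mod 4 = 3.

x ≡ 5639 (mod 10868).


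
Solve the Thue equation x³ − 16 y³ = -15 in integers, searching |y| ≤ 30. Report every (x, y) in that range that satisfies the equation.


The equation is x³ - 16y³ = -15. For fixed y, x³ = 16·y³ − 15, so a solution requires the RHS to be a perfect cube.
Strategy: iterate y from -30 to 30, compute RHS = 16·y³ − 15, and check whether it is a (positive or negative) perfect cube.
Check small values of y:
  y = 0: RHS = -15 is not a perfect cube.
  y = 1: RHS = 1 = (1)³ ⇒ x = 1 works.
  y = -1: RHS = -31 is not a perfect cube.
  y = 2: RHS = 113 is not a perfect cube.
  y = -2: RHS = -143 is not a perfect cube.
  y = 3: RHS = 417 is not a perfect cube.
  y = -3: RHS = -447 is not a perfect cube.
Continuing the search up to |y| = 30 finds no further solutions beyond those listed.
Collected solutions: (1, 1).

Solutions (with |y| ≤ 30): (1, 1).


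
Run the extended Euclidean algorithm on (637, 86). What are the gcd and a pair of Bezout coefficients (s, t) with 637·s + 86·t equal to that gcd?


Euclidean algorithm on (637, 86) — divide until remainder is 0:
  637 = 7 · 86 + 35
  86 = 2 · 35 + 16
  35 = 2 · 16 + 3
  16 = 5 · 3 + 1
  3 = 3 · 1 + 0
gcd(637, 86) = 1.
Track Bezout coefficients alongside the remainders: start with r₀ = 637 = a·1 + b·0 (s = 1, t = 0) and r₁ = 86 = a·0 + b·1 (s = 0, t = 1); each new remainder r_{k+1} = r_{k-1} − q_k·r_k inherits s_{k+1} = s_{k-1} − q_k·s_k, t_{k+1} = t_{k-1} − q_k·t_k, so r_k = a·s_k + b·t_k at every step:
  q = 7: r = 35, s = 1 − 7·0 = 1, t = 0 − 7·1 = -7  (check: 637·1 + 86·(-7) = 35)
  q = 2: r = 16, s = 0 − 2·1 = -2, t = 1 − 2·(-7) = 15  (check: 637·(-2) + 86·15 = 16)
  q = 2: r = 3, s = 1 − 2·(-2) = 5, t = -7 − 2·15 = -37  (check: 637·5 + 86·(-37) = 3)
  q = 5: r = 1, s = -2 − 5·5 = -27, t = 15 − 5·(-37) = 200  (check: 637·(-27) + 86·200 = 1)
The row with r = 1 (the gcd) gives the Bezout coefficients s = -27, t = 200.
Result: 637 · (-27) + 86 · (200) = 1.

gcd(637, 86) = 1; s = -27, t = 200 (check: 637·(-27) + 86·200 = 1).


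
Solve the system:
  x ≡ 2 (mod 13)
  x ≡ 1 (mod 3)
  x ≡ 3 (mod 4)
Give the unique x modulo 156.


Moduli 13, 3, 4 are pairwise coprime; by CRT there is a unique solution modulo M = 13 · 3 · 4 = 156.
Solve pairwise, accumulating the modulus:
  Start with x ≡ 2 (mod 13).
  Combine with x ≡ 1 (mod 3): since gcd(13, 3) = 1, we get a unique residue mod 39.
    Write x = 2 + 13·t and substitute into x ≡ 1 (mod 3): 13·t ≡ 1 − 2 = -1 (mod 3).
    Reduce coefficients mod 3: 1·t ≡ 2 (mod 3).
    So t ≡ 2 (mod 3).
    Then x = 2 + 13·2 = 28, valid modulo lcm(13, 3) = 39: x ≡ 28 (mod 39).
  Combine with x ≡ 3 (mod 4): since gcd(39, 4) = 1, we get a unique residue mod 156.
    Write x = 28 + 39·t and substitute into x ≡ 3 (mod 4): 39·t ≡ 3 − 28 = -25 (mod 4).
    Reduce coefficients mod 4: 3·t ≡ 3 (mod 4).
    The inverse of 3 mod 4 is 3 (since 3·3 = 9 = 2·4 + 1), so t ≡ 3·3 = 9 ≡ 1 (mod 4).
    Then x = 28 + 39·1 = 67, valid modulo lcm(39, 4) = 156: x ≡ 67 (mod 156).
Verify: 67 mod 13 = 2 ✓, 67 mod 3 = 1 ✓, 67 mod 4 = 3 ✓.

x ≡ 67 (mod 156).


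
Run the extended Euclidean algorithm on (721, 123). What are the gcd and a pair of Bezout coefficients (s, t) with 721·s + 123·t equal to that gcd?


Euclidean algorithm on (721, 123) — divide until remainder is 0:
  721 = 5 · 123 + 106
  123 = 1 · 106 + 17
  106 = 6 · 17 + 4
  17 = 4 · 4 + 1
  4 = 4 · 1 + 0
gcd(721, 123) = 1.
Track Bezout coefficients alongside the remainders: start with r₀ = 721 = a·1 + b·0 (s = 1, t = 0) and r₁ = 123 = a·0 + b·1 (s = 0, t = 1); each new remainder r_{k+1} = r_{k-1} − q_k·r_k inherits s_{k+1} = s_{k-1} − q_k·s_k, t_{k+1} = t_{k-1} − q_k·t_k, so r_k = a·s_k + b·t_k at every step:
  q = 5: r = 106, s = 1 − 5·0 = 1, t = 0 − 5·1 = -5  (check: 721·1 + 123·(-5) = 106)
  q = 1: r = 17, s = 0 − 1·1 = -1, t = 1 − 1·(-5) = 6  (check: 721·(-1) + 123·6 = 17)
  q = 6: r = 4, s = 1 − 6·(-1) = 7, t = -5 − 6·6 = -41  (check: 721·7 + 123·(-41) = 4)
  q = 4: r = 1, s = -1 − 4·7 = -29, t = 6 − 4·(-41) = 170  (check: 721·(-29) + 123·170 = 1)
The row with r = 1 (the gcd) gives the Bezout coefficients s = -29, t = 170.
Result: 721 · (-29) + 123 · (170) = 1.

gcd(721, 123) = 1; s = -29, t = 170 (check: 721·(-29) + 123·170 = 1).


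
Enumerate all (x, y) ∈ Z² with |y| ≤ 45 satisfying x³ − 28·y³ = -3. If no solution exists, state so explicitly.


The equation is x³ - 28y³ = -3. For fixed y, x³ = 28·y³ − 3, so a solution requires the RHS to be a perfect cube.
Strategy: iterate y from -45 to 45, compute RHS = 28·y³ − 3, and check whether it is a (positive or negative) perfect cube.
Check small values of y:
  y = 0: RHS = -3 is not a perfect cube.
  y = 1: RHS = 25 is not a perfect cube.
  y = -1: RHS = -31 is not a perfect cube.
  y = 2: RHS = 221 is not a perfect cube.
  y = -2: RHS = -227 is not a perfect cube.
  y = 3: RHS = 753 is not a perfect cube.
  y = -3: RHS = -759 is not a perfect cube.
Continuing the search up to |y| = 45 finds no solutions either.
No (x, y) in the scanned range satisfies the equation.

No integer solutions with |y| ≤ 45.


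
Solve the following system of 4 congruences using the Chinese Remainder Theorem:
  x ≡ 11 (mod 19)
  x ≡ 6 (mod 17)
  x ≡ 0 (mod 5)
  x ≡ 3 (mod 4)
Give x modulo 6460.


Product of moduli M = 19 · 17 · 5 · 4 = 6460.
Merge one congruence at a time:
  Start: x ≡ 11 (mod 19).
  Combine with x ≡ 6 (mod 17); new modulus lcm = 323.
    Write x = 11 + 19·t and substitute into x ≡ 6 (mod 17): 19·t ≡ 6 − 11 = -5 (mod 17).
    Reduce coefficients mod 17: 2·t ≡ 12 (mod 17).
    The inverse of 2 mod 17 is 9 (since 2·9 = 18 = 1·17 + 1), so t ≡ 9·12 = 108 ≡ 6 (mod 17).
    Then x = 11 + 19·6 = 125, valid modulo lcm(19, 17) = 323: x ≡ 125 (mod 323).
  Combine with x ≡ 0 (mod 5); new modulus lcm = 1615.
    Write x = 125 + 323·t and substitute into x ≡ 0 (mod 5): 323·t ≡ 0 − 125 = -125 (mod 5).
    Reduce coefficients mod 5: 3·t ≡ 0 (mod 5).
    The inverse of 3 mod 5 is 2 (since 3·2 = 6 = 1·5 + 1), so t ≡ 2·0 = 0 ≡ 0 (mod 5).
    Then x = 125 + 323·0 = 125, valid modulo lcm(323, 5) = 1615: x ≡ 125 (mod 1615).
  Combine with x ≡ 3 (mod 4); new modulus lcm = 6460.
    Write x = 125 + 1615·t and substitute into x ≡ 3 (mod 4): 1615·t ≡ 3 − 125 = -122 (mod 4).
    Reduce coefficients mod 4: 3·t ≡ 2 (mod 4).
    The inverse of 3 mod 4 is 3 (since 3·3 = 9 = 2·4 + 1), so t ≡ 3·2 = 6 ≡ 2 (mod 4).
    Then x = 125 + 1615·2 = 3355, valid modulo lcm(1615, 4) = 6460: x ≡ 3355 (mod 6460).
Verify against each original: 3355 mod 19 = 11, 3355 mod 17 = 6, 3355 mod 5 = 0, 3355 mod 4 = 3.

x ≡ 3355 (mod 6460).


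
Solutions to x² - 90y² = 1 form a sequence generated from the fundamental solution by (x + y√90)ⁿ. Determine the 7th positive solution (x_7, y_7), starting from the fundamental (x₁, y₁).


Step 1: Find the fundamental solution (x₁, y₁) of x² - 90y² = 1.
  Expand √90 as a continued fraction. a₀ = ⌊√90⌋ = 9; iterate m_{k+1} = d_k·a_k − m_k, d_{k+1} = (90 − m_{k+1}²)/d_k, a_{k+1} = ⌊(a₀ + m_{k+1})/d_{k+1}⌋ (starting m₀ = 0, d₀ = 1), with convergents p_k = a_k·p_{k-1} + p_{k-2}, q_k = a_k·q_{k-1} + q_{k-2} (p₋₁ = 1, q₋₁ = 0):
  k = 0: a₀ = 9; p₀/q₀ = 9/1; p₀² − 90·q₀² = 81 − 90 = -9.
  k = 1: m = 9, d = 9, a = ⌊(9 + 9)/9⌋ = 2; p/q = (2·9 + 1)/(2·1 + 0) = 19/2; p² − 90·q² = 361 − 360 = 1.
  The first convergent with p² − 90·q² = 1 gives the fundamental solution (x₁, y₁) = (19, 2).
Step 2: Apply the recurrence (x_{n+1}, y_{n+1}) = (x₁x_n + 90y₁y_n, x₁y_n + y₁x_n) repeatedly.
  From (x_1, y_1) = (19, 2): x_2 = 19·19 + 90·2·2 = 721; y_2 = 19·2 + 2·19 = 76.
  From (x_2, y_2) = (721, 76): x_3 = 19·721 + 90·2·76 = 27379; y_3 = 19·76 + 2·721 = 2886.
  From (x_3, y_3) = (27379, 2886): x_4 = 19·27379 + 90·2·2886 = 1039681; y_4 = 19·2886 + 2·27379 = 109592.
  From (x_4, y_4) = (1039681, 109592): x_5 = 19·1039681 + 90·2·109592 = 39480499; y_5 = 19·109592 + 2·1039681 = 4161610.
  From (x_5, y_5) = (39480499, 4161610): x_6 = 19·39480499 + 90·2·4161610 = 1499219281; y_6 = 19·4161610 + 2·39480499 = 158031588.
  From (x_6, y_6) = (1499219281, 158031588): x_7 = 19·1499219281 + 90·2·158031588 = 56930852179; y_7 = 19·158031588 + 2·1499219281 = 6001038734.
Step 3: Verify x_7² - 90·y_7² = 3241121929827149048041 - 3241121929827149048040 = 1 (should be 1). ✓

(x_1, y_1) = (19, 2); (x_7, y_7) = (56930852179, 6001038734).


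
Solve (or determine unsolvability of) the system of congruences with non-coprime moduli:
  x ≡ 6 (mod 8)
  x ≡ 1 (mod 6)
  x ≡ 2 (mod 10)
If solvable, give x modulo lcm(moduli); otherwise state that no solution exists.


Moduli 8, 6, 10 are not pairwise coprime, so CRT works modulo lcm(m_i) when all pairwise compatibility conditions hold.
Pairwise compatibility: gcd(m_i, m_j) must divide a_i - a_j for every pair.
Merge one congruence at a time:
  Start: x ≡ 6 (mod 8).
  Combine with x ≡ 1 (mod 6): gcd(8, 6) = 2, and 1 - 6 = -5 is NOT divisible by 2.
    ⇒ system is inconsistent (no integer solution).

No solution (the system is inconsistent).


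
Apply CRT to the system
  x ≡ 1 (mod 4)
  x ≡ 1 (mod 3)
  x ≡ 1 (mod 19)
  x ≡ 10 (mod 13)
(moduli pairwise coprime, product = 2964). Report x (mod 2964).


Product of moduli M = 4 · 3 · 19 · 13 = 2964.
Merge one congruence at a time:
  Start: x ≡ 1 (mod 4).
  Combine with x ≡ 1 (mod 3); new modulus lcm = 12.
    Write x = 1 + 4·t and substitute into x ≡ 1 (mod 3): 4·t ≡ 1 − 1 = 0 (mod 3).
    Reduce coefficients mod 3: 1·t ≡ 0 (mod 3).
    So t ≡ 0 (mod 3).
    Then x = 1 + 4·0 = 1, valid modulo lcm(4, 3) = 12: x ≡ 1 (mod 12).
  Combine with x ≡ 1 (mod 19); new modulus lcm = 228.
    Write x = 1 + 12·t and substitute into x ≡ 1 (mod 19): 12·t ≡ 1 − 1 = 0 (mod 19).
    The inverse of 12 mod 19 is 8 (since 12·8 = 96 = 5·19 + 1), so t ≡ 8·0 = 0 ≡ 0 (mod 19).
    Then x = 1 + 12·0 = 1, valid modulo lcm(12, 19) = 228: x ≡ 1 (mod 228).
  Combine with x ≡ 10 (mod 13); new modulus lcm = 2964.
    Write x = 1 + 228·t and substitute into x ≡ 10 (mod 13): 228·t ≡ 10 − 1 = 9 (mod 13).
    Reduce coefficients mod 13: 7·t ≡ 9 (mod 13).
    The inverse of 7 mod 13 is 2 (since 7·2 = 14 = 1·13 + 1), so t ≡ 2·9 = 18 ≡ 5 (mod 13).
    Then x = 1 + 228·5 = 1141, valid modulo lcm(228, 13) = 2964: x ≡ 1141 (mod 2964).
Verify against each original: 1141 mod 4 = 1, 1141 mod 3 = 1, 1141 mod 19 = 1, 1141 mod 13 = 10.

x ≡ 1141 (mod 2964).


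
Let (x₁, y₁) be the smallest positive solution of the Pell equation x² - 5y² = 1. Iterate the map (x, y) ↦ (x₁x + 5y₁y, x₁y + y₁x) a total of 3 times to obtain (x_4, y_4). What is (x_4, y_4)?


Step 1: Find the fundamental solution (x₁, y₁) of x² - 5y² = 1.
  Expand √5 as a continued fraction. a₀ = ⌊√5⌋ = 2; iterate m_{k+1} = d_k·a_k − m_k, d_{k+1} = (5 − m_{k+1}²)/d_k, a_{k+1} = ⌊(a₀ + m_{k+1})/d_{k+1}⌋ (starting m₀ = 0, d₀ = 1), with convergents p_k = a_k·p_{k-1} + p_{k-2}, q_k = a_k·q_{k-1} + q_{k-2} (p₋₁ = 1, q₋₁ = 0):
  k = 0: a₀ = 2; p₀/q₀ = 2/1; p₀² − 5·q₀² = 4 − 5 = -1.
  k = 1: m = 2, d = 1, a = ⌊(2 + 2)/1⌋ = 4; p/q = (4·2 + 1)/(4·1 + 0) = 9/4; p² − 5·q² = 81 − 80 = 1.
  The first convergent with p² − 5·q² = 1 gives the fundamental solution (x₁, y₁) = (9, 4).
Step 2: Apply the recurrence (x_{n+1}, y_{n+1}) = (x₁x_n + 5y₁y_n, x₁y_n + y₁x_n) repeatedly.
  From (x_1, y_1) = (9, 4): x_2 = 9·9 + 5·4·4 = 161; y_2 = 9·4 + 4·9 = 72.
  From (x_2, y_2) = (161, 72): x_3 = 9·161 + 5·4·72 = 2889; y_3 = 9·72 + 4·161 = 1292.
  From (x_3, y_3) = (2889, 1292): x_4 = 9·2889 + 5·4·1292 = 51841; y_4 = 9·1292 + 4·2889 = 23184.
Step 3: Verify x_4² - 5·y_4² = 2687489281 - 2687489280 = 1 (should be 1). ✓

(x_1, y_1) = (9, 4); (x_4, y_4) = (51841, 23184).


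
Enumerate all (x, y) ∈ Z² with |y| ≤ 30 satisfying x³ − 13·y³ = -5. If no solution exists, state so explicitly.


The equation is x³ - 13y³ = -5. For fixed y, x³ = 13·y³ − 5, so a solution requires the RHS to be a perfect cube.
Strategy: iterate y from -30 to 30, compute RHS = 13·y³ − 5, and check whether it is a (positive or negative) perfect cube.
Check small values of y:
  y = 0: RHS = -5 is not a perfect cube.
  y = 1: RHS = 8 = (2)³ ⇒ x = 2 works.
  y = -1: RHS = -18 is not a perfect cube.
  y = 2: RHS = 99 is not a perfect cube.
  y = -2: RHS = -109 is not a perfect cube.
  y = 3: RHS = 346 is not a perfect cube.
  y = -3: RHS = -356 is not a perfect cube.
Continuing the search up to |y| = 30 finds no further solutions beyond those listed.
Collected solutions: (2, 1).

Solutions (with |y| ≤ 30): (2, 1).


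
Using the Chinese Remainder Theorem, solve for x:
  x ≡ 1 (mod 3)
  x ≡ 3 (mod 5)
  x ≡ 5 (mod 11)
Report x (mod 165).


Moduli 3, 5, 11 are pairwise coprime; by CRT there is a unique solution modulo M = 3 · 5 · 11 = 165.
Solve pairwise, accumulating the modulus:
  Start with x ≡ 1 (mod 3).
  Combine with x ≡ 3 (mod 5): since gcd(3, 5) = 1, we get a unique residue mod 15.
    Write x = 1 + 3·t and substitute into x ≡ 3 (mod 5): 3·t ≡ 3 − 1 = 2 (mod 5).
    The inverse of 3 mod 5 is 2 (since 3·2 = 6 = 1·5 + 1), so t ≡ 2·2 = 4 ≡ 4 (mod 5).
    Then x = 1 + 3·4 = 13, valid modulo lcm(3, 5) = 15: x ≡ 13 (mod 15).
  Combine with x ≡ 5 (mod 11): since gcd(15, 11) = 1, we get a unique residue mod 165.
    Write x = 13 + 15·t and substitute into x ≡ 5 (mod 11): 15·t ≡ 5 − 13 = -8 (mod 11).
    Reduce coefficients mod 11: 4·t ≡ 3 (mod 11).
    The inverse of 4 mod 11 is 3 (since 4·3 = 12 = 1·11 + 1), so t ≡ 3·3 = 9 ≡ 9 (mod 11).
    Then x = 13 + 15·9 = 148, valid modulo lcm(15, 11) = 165: x ≡ 148 (mod 165).
Verify: 148 mod 3 = 1 ✓, 148 mod 5 = 3 ✓, 148 mod 11 = 5 ✓.

x ≡ 148 (mod 165).


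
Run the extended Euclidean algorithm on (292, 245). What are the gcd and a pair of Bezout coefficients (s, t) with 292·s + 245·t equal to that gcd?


Euclidean algorithm on (292, 245) — divide until remainder is 0:
  292 = 1 · 245 + 47
  245 = 5 · 47 + 10
  47 = 4 · 10 + 7
  10 = 1 · 7 + 3
  7 = 2 · 3 + 1
  3 = 3 · 1 + 0
gcd(292, 245) = 1.
Track Bezout coefficients alongside the remainders: start with r₀ = 292 = a·1 + b·0 (s = 1, t = 0) and r₁ = 245 = a·0 + b·1 (s = 0, t = 1); each new remainder r_{k+1} = r_{k-1} − q_k·r_k inherits s_{k+1} = s_{k-1} − q_k·s_k, t_{k+1} = t_{k-1} − q_k·t_k, so r_k = a·s_k + b·t_k at every step:
  q = 1: r = 47, s = 1 − 1·0 = 1, t = 0 − 1·1 = -1  (check: 292·1 + 245·(-1) = 47)
  q = 5: r = 10, s = 0 − 5·1 = -5, t = 1 − 5·(-1) = 6  (check: 292·(-5) + 245·6 = 10)
  q = 4: r = 7, s = 1 − 4·(-5) = 21, t = -1 − 4·6 = -25  (check: 292·21 + 245·(-25) = 7)
  q = 1: r = 3, s = -5 − 1·21 = -26, t = 6 − 1·(-25) = 31  (check: 292·(-26) + 245·31 = 3)
  q = 2: r = 1, s = 21 − 2·(-26) = 73, t = -25 − 2·31 = -87  (check: 292·73 + 245·(-87) = 1)
The row with r = 1 (the gcd) gives the Bezout coefficients s = 73, t = -87.
Result: 292 · (73) + 245 · (-87) = 1.

gcd(292, 245) = 1; s = 73, t = -87 (check: 292·73 + 245·(-87) = 1).


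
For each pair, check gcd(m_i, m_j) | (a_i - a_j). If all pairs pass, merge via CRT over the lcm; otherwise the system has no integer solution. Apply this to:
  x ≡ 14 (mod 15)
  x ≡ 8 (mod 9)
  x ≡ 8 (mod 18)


Moduli 15, 9, 18 are not pairwise coprime, so CRT works modulo lcm(m_i) when all pairwise compatibility conditions hold.
Pairwise compatibility: gcd(m_i, m_j) must divide a_i - a_j for every pair.
Merge one congruence at a time:
  Start: x ≡ 14 (mod 15).
  Combine with x ≡ 8 (mod 9): gcd(15, 9) = 3; 8 - 14 = -6, which IS divisible by 3, so compatible.
    Write x = 14 + 15·t and substitute into x ≡ 8 (mod 9): 15·t ≡ 8 − 14 = -6 (mod 9).
    Divide the congruence (and modulus) by g = 3: 5·t ≡ -2 (mod 3).
    Reduce coefficients mod 3: 2·t ≡ 1 (mod 3).
    The inverse of 2 mod 3 is 2 (since 2·2 = 4 = 1·3 + 1), so t ≡ 2·1 = 2 ≡ 2 (mod 3).
    Then x = 14 + 15·2 = 44, valid modulo lcm(15, 9) = 45: x ≡ 44 (mod 45).
  Combine with x ≡ 8 (mod 18): gcd(45, 18) = 9; 8 - 44 = -36, which IS divisible by 9, so compatible.
    Write x = 44 + 45·t and substitute into x ≡ 8 (mod 18): 45·t ≡ 8 − 44 = -36 (mod 18).
    Divide the congruence (and modulus) by g = 9: 5·t ≡ -4 (mod 2).
    Reduce coefficients mod 2: 1·t ≡ 0 (mod 2).
    So t ≡ 0 (mod 2).
    Then x = 44 + 45·0 = 44, valid modulo lcm(45, 18) = 90: x ≡ 44 (mod 90).
Verify: 44 mod 15 = 14, 44 mod 9 = 8, 44 mod 18 = 8.

x ≡ 44 (mod 90).


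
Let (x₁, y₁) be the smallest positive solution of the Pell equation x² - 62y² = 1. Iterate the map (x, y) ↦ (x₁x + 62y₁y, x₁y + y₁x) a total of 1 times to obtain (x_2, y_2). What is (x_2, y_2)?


Step 1: Find the fundamental solution (x₁, y₁) of x² - 62y² = 1.
  Expand √62 as a continued fraction. a₀ = ⌊√62⌋ = 7; iterate m_{k+1} = d_k·a_k − m_k, d_{k+1} = (62 − m_{k+1}²)/d_k, a_{k+1} = ⌊(a₀ + m_{k+1})/d_{k+1}⌋ (starting m₀ = 0, d₀ = 1), with convergents p_k = a_k·p_{k-1} + p_{k-2}, q_k = a_k·q_{k-1} + q_{k-2} (p₋₁ = 1, q₋₁ = 0):
  k = 0: a₀ = 7; p₀/q₀ = 7/1; p₀² − 62·q₀² = 49 − 62 = -13.
  k = 1: m = 7, d = 13, a = ⌊(7 + 7)/13⌋ = 1; p/q = (1·7 + 1)/(1·1 + 0) = 8/1; p² − 62·q² = 64 − 62 = 2.
  k = 2: m = 6, d = 2, a = ⌊(7 + 6)/2⌋ = 6; p/q = (6·8 + 7)/(6·1 + 1) = 55/7; p² − 62·q² = 3025 − 3038 = -13.
  k = 3: m = 6, d = 13, a = ⌊(7 + 6)/13⌋ = 1; p/q = (1·55 + 8)/(1·7 + 1) = 63/8; p² − 62·q² = 3969 − 3968 = 1.
  The first convergent with p² − 62·q² = 1 gives the fundamental solution (x₁, y₁) = (63, 8).
Step 2: Apply the recurrence (x_{n+1}, y_{n+1}) = (x₁x_n + 62y₁y_n, x₁y_n + y₁x_n) repeatedly.
  From (x_1, y_1) = (63, 8): x_2 = 63·63 + 62·8·8 = 7937; y_2 = 63·8 + 8·63 = 1008.
Step 3: Verify x_2² - 62·y_2² = 62995969 - 62995968 = 1 (should be 1). ✓

(x_1, y_1) = (63, 8); (x_2, y_2) = (7937, 1008).


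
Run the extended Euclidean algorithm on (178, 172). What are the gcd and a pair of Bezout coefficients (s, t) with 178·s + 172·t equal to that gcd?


Euclidean algorithm on (178, 172) — divide until remainder is 0:
  178 = 1 · 172 + 6
  172 = 28 · 6 + 4
  6 = 1 · 4 + 2
  4 = 2 · 2 + 0
gcd(178, 172) = 2.
Track Bezout coefficients alongside the remainders: start with r₀ = 178 = a·1 + b·0 (s = 1, t = 0) and r₁ = 172 = a·0 + b·1 (s = 0, t = 1); each new remainder r_{k+1} = r_{k-1} − q_k·r_k inherits s_{k+1} = s_{k-1} − q_k·s_k, t_{k+1} = t_{k-1} − q_k·t_k, so r_k = a·s_k + b·t_k at every step:
  q = 1: r = 6, s = 1 − 1·0 = 1, t = 0 − 1·1 = -1  (check: 178·1 + 172·(-1) = 6)
  q = 28: r = 4, s = 0 − 28·1 = -28, t = 1 − 28·(-1) = 29  (check: 178·(-28) + 172·29 = 4)
  q = 1: r = 2, s = 1 − 1·(-28) = 29, t = -1 − 1·29 = -30  (check: 178·29 + 172·(-30) = 2)
The row with r = 2 (the gcd) gives the Bezout coefficients s = 29, t = -30.
Result: 178 · (29) + 172 · (-30) = 2.

gcd(178, 172) = 2; s = 29, t = -30 (check: 178·29 + 172·(-30) = 2).


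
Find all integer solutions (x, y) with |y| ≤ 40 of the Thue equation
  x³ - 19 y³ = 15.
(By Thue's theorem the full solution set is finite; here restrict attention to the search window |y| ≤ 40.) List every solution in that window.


The equation is x³ - 19y³ = 15. For fixed y, x³ = 19·y³ + 15, so a solution requires the RHS to be a perfect cube.
Strategy: iterate y from -40 to 40, compute RHS = 19·y³ + 15, and check whether it is a (positive or negative) perfect cube.
Check small values of y:
  y = 0: RHS = 15 is not a perfect cube.
  y = 1: RHS = 34 is not a perfect cube.
  y = -1: RHS = -4 is not a perfect cube.
  y = 2: RHS = 167 is not a perfect cube.
  y = -2: RHS = -137 is not a perfect cube.
  y = 3: RHS = 528 is not a perfect cube.
  y = -3: RHS = -498 is not a perfect cube.
Continuing the search up to |y| = 40 finds no solutions either.
No (x, y) in the scanned range satisfies the equation.

No integer solutions with |y| ≤ 40.
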